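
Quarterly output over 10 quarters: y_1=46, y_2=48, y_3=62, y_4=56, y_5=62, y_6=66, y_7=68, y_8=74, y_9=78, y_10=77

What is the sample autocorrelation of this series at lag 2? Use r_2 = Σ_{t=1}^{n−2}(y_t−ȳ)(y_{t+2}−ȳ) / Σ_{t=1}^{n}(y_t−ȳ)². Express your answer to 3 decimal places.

0.309

Mean ȳ = (46 + 48 + 62 + 56 + 62 + 66 + 68 + 74 + 78 + 77)/10 = 63.7000
Numerator Σ_{t=1}^{8}(y_t−ȳ)(y_{t+2}−ȳ) = 351.0200
Denominator Σ(y_t−ȳ)² = 1136.1000
r_2 = 351.0200 / 1136.1000 = 0.309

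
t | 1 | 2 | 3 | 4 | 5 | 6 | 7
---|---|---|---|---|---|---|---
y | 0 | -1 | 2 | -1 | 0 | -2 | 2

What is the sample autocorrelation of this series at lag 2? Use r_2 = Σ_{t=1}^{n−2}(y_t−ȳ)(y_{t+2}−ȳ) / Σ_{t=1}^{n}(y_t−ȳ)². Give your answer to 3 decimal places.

Mean ȳ = (0 − 1 + 2 − 1 + 0 − 2 + 2)/7 = 0.0000
Numerator Σ_{t=1}^{5}(y_t−ȳ)(y_{t+2}−ȳ) = 3.0000
Denominator Σ(y_t−ȳ)² = 14.0000
r_2 = 3.0000 / 14.0000 = 0.214

0.214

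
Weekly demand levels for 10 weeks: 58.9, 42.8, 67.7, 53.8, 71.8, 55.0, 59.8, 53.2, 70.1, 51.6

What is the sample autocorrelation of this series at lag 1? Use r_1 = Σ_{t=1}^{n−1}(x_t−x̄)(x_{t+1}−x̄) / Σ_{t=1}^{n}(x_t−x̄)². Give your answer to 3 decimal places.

-0.604

Mean x̄ = (58.9 + 42.8 + 67.7 + 53.8 + 71.8 + 55.0 + 59.8 + 53.2 + 70.1 + 51.6)/10 = 58.4700
Numerator Σ_{t=1}^{9}(x_t−x̄)(x_{t+1}−x̄) = -455.7949
Denominator Σ(x_t−x̄)² = 754.4610
r_1 = -455.7949 / 754.4610 = -0.604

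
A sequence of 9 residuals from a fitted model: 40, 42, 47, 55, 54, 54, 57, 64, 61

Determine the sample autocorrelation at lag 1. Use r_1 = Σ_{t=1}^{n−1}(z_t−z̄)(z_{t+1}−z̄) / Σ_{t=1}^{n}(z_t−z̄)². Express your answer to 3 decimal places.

Mean z̄ = (40 + 42 + 47 + 55 + 54 + 54 + 57 + 64 + 61)/9 = 52.6667
Numerator Σ_{t=1}^{8}(z_t−z̄)(z_{t+1}−z̄) = 336.5556
Denominator Σ(z_t−z̄)² = 532.0000
r_1 = 336.5556 / 532.0000 = 0.633

0.633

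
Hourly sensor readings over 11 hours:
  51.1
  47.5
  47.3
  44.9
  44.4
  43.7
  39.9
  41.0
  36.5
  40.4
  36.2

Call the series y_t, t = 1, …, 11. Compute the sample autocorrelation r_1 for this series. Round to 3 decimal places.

0.544

Mean ȳ = (51.1 + 47.5 + 47.3 + 44.9 + 44.4 + 43.7 + 39.9 + 41.0 + 36.5 + 40.4 + 36.2)/11 = 42.9909
Numerator Σ_{t=1}^{10}(y_t−ȳ)(y_{t+1}−ȳ) = 119.2072
Denominator Σ(y_t−ȳ)² = 219.2691
r_1 = 119.2072 / 219.2691 = 0.544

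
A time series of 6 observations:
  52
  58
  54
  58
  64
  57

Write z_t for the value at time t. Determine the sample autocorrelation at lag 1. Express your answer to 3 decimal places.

Mean z̄ = (52 + 58 + 54 + 58 + 64 + 57)/6 = 57.1667
Σ(z_t−z̄)(z_{t+1}−z̄) = (-4.3056) + (-2.6389) + (-2.6389) + (5.6944) + (-1.1389) = -5.0278
Denominator Σ(z_t−z̄)² = 84.8333
r_1 = -5.0278 / 84.8333 = -0.059

-0.059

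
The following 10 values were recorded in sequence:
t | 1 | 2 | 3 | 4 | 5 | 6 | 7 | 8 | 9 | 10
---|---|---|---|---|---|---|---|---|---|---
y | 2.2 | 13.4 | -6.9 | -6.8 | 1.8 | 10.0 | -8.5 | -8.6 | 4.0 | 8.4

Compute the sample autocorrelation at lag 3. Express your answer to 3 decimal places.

Mean ȳ = (2.2 + 13.4 − 6.9 − 6.8 + 1.8 + 10.0 − 8.5 − 8.6 + 4.0 + 8.4)/10 = 0.9000
Σ(y_t−ȳ)(y_{t+3}−ȳ) = (-10.0100) + (11.2500) + (-70.9800) + (72.3800) + (-8.5500) + (28.2100) + (-70.5000) = -48.2000
Denominator Σ(y_t−ȳ)² = 606.1600
r_3 = -48.2000 / 606.1600 = -0.080

-0.080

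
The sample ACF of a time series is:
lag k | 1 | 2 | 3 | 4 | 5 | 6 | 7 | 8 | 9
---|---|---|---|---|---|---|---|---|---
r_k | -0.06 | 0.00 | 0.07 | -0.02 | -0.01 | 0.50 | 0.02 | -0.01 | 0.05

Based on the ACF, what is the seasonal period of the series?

The largest autocorrelation is r_6 = 0.50; the remaining lags stay at or below 0.07.
The dominant spike at lag 6 indicates a seasonal period of 6.

6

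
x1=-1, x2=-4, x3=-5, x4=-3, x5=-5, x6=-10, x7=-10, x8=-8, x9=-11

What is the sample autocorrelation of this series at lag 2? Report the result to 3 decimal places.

0.228

Mean x̄ = (-1 − 4 − 5 − 3 − 5 − 10 − 10 − 8 − 11)/9 = -6.3333
Σ(x_t−x̄)(x_{t+2}−x̄) = (7.1111) + (7.7778) + (1.7778) + (-12.2222) + (-4.8889) + (6.1111) + (17.1111) = 22.7778
Denominator Σ(x_t−x̄)² = 100.0000
r_2 = 22.7778 / 100.0000 = 0.228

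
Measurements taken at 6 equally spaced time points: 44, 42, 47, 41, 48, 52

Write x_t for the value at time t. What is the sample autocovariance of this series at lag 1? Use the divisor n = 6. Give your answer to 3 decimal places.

-0.185

Mean x̄ = (44 + 42 + 47 + 41 + 48 + 52)/6 = 45.6667
Σ_{t=1}^{5}(x_t−x̄)(x_{t+1}−x̄) = -1.1111
γ_1 = -1.1111 / 6 = -0.185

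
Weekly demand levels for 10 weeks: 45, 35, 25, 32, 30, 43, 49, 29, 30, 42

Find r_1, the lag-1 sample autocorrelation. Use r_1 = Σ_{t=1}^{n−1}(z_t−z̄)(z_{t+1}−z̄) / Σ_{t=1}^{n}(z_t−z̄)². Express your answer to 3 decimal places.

Mean z̄ = (45 + 35 + 25 + 32 + 30 + 43 + 49 + 29 + 30 + 42)/10 = 36.0000
Numerator Σ_{t=1}^{9}(z_t−z̄)(z_{t+1}−z̄) = 34.0000
Denominator Σ(z_t−z̄)² = 594.0000
r_1 = 34.0000 / 594.0000 = 0.057

0.057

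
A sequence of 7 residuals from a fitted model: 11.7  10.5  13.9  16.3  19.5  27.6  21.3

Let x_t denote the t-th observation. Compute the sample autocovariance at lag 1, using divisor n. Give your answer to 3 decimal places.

18.045

Mean x̄ = (11.7 + 10.5 + 13.9 + 16.3 + 19.5 + 27.6 + 21.3)/7 = 17.2571
Deviations: -5.5571, -6.7571, -3.3571, -0.9571, 2.2429, 10.3429, 4.0429
Σ_{t=1}^{6}(x_t−x̄)(x_{t+1}−x̄) = 126.3139
γ_1 = 126.3139 / 7 = 18.045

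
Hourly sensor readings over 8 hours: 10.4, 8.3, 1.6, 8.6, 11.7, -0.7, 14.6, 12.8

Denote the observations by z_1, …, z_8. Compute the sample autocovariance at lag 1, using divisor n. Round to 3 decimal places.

-7.414

Mean z̄ = (10.4 + 8.3 + 1.6 + 8.6 + 11.7 − 0.7 + 14.6 + 12.8)/8 = 8.4125
Deviations: 1.9875, -0.1125, -6.8125, 0.1875, 3.2875, -9.1125, 6.1875, 4.3875
Σ_{t=1}^{7}(z_t−z̄)(z_{t+1}−z̄) = -59.3114
γ_1 = -59.3114 / 8 = -7.414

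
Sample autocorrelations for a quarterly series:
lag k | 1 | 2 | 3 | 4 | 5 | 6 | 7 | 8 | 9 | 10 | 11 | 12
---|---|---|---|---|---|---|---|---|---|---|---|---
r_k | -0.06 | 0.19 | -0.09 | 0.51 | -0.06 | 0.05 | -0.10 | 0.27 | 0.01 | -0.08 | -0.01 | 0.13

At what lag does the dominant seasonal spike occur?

The largest autocorrelation is r_4 = 0.51, with a weaker echo at lag 8 (0.27); the remaining lags stay at or below 0.19.
The dominant spike at lag 4 indicates a seasonal period of 4.

4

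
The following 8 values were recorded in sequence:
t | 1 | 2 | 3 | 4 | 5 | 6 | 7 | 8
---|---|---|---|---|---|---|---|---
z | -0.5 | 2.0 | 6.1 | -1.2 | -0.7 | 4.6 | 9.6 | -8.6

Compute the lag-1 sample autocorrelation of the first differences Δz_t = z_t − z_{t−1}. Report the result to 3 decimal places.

-0.172

First differences Δz: 2.5, 4.1, -7.3, 0.5, 5.3, 5.0, -18.2
Mean of differences = -1.1571
Numerator Σ(Δz_t−Δz̄)(Δz_{t+1}−Δz̄) = -77.7247
Denominator Σ(Δz_t−Δz̄)² = 451.5571
r_1(Δz) = -77.7247 / 451.5571 = -0.172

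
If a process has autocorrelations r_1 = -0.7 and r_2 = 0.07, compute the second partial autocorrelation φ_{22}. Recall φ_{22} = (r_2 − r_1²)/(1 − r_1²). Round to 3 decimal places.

φ_{22} = (r_2 − r_1²) / (1 − r_1²)
r_1² = (-0.7)² = 0.49
Numerator = 0.07 − 0.4900 = -0.4200; denominator = 1 − 0.4900 = 0.5100
φ_{22} = -0.4200 / 0.5100 = -0.824

-0.824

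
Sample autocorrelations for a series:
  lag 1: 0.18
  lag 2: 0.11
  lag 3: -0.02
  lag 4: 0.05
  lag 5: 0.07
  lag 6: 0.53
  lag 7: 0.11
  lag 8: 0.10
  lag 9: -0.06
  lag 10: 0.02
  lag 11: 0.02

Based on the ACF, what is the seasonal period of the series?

6

The largest autocorrelation is r_6 = 0.53; the remaining lags stay at or below 0.18.
The dominant spike at lag 6 indicates a seasonal period of 6.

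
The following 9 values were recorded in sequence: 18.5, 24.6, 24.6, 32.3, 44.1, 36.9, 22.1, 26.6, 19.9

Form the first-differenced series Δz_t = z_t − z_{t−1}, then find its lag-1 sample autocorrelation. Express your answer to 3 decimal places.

0.027

First differences Δz: 6.1, 0.0, 7.7, 11.8, -7.2, -14.8, 4.5, -6.7
Mean of differences = 0.1750
Numerator Σ(Δz_t−Δz̄)(Δz_{t+1}−Δz̄) = 15.3294
Denominator Σ(Δz_t−Δz̄)² = 571.5150
r_1(Δz) = 15.3294 / 571.5150 = 0.027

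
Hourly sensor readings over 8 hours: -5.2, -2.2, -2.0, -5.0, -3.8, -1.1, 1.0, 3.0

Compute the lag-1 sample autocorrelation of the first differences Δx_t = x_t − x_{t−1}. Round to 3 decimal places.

First differences Δx: 3.0, 0.2, -3.0, 1.2, 2.7, 2.1, 2.0
Mean of differences = 1.1714
Numerator Σ(Δx_t−Δx̄)(Δx_{t+1}−Δx̄) = 4.3892
Denominator Σ(Δx_t−Δx̄)² = 25.5743
r_1(Δx) = 4.3892 / 25.5743 = 0.172

0.172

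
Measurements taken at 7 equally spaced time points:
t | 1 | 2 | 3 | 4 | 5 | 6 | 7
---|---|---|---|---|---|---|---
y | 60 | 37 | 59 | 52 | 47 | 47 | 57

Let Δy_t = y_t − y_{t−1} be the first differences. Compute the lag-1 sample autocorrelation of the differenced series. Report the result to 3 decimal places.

First differences Δy: -23, 22, -7, -5, 0, 10
Mean of differences = -0.5000
Numerator Σ(Δy_t−Δȳ)(Δy_{t+1}−Δȳ) = -620.2500
Denominator Σ(Δy_t−Δȳ)² = 1185.5000
r_1(Δy) = -620.2500 / 1185.5000 = -0.523

-0.523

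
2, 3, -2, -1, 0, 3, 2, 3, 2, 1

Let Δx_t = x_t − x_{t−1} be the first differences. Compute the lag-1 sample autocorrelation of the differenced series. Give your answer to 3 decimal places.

First differences Δx: 1, -5, 1, 1, 3, -1, 1, -1, -1
Mean of differences = -0.1111
Numerator Σ(Δx_t−Δx̄)(Δx_{t+1}−Δx̄) = -10.1235
Denominator Σ(Δx_t−Δx̄)² = 40.8889
r_1(Δx) = -10.1235 / 40.8889 = -0.248

-0.248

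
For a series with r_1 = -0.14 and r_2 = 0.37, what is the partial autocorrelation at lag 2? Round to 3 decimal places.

0.357

φ_{22} = (r_2 − r_1²) / (1 − r_1²)
r_1² = (-0.14)² = 0.0196
Numerator = 0.37 − 0.0196 = 0.3504; denominator = 1 − 0.0196 = 0.9804
φ_{22} = 0.3504 / 0.9804 = 0.357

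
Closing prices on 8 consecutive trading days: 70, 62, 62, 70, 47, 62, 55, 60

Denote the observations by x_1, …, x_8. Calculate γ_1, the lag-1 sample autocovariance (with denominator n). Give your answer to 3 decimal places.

Mean x̄ = (70 + 62 + 62 + 70 + 47 + 62 + 55 + 60)/8 = 61.0000
Σ_{t=1}^{7}(x_t−x̄)(x_{t+1}−x̄) = -121.0000
γ_1 = -121.0000 / 8 = -15.125

-15.125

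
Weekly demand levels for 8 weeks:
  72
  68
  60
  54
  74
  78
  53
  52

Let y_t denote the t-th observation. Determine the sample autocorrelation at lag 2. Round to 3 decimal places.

Mean ȳ = (72 + 68 + 60 + 54 + 74 + 78 + 53 + 52)/8 = 63.8750
Deviations from mean: 8.1250, 4.1250, -3.8750, -9.8750, 10.1250, 14.1250, -10.8750, -11.8750
Σ(y_t−ȳ)(y_{t+2}−ȳ) = (-31.4844) + (-40.7344) + (-39.2344) + (-139.4844) + (-110.1094) + (-167.7344) = -528.7813
Denominator Σ(y_t−ȳ)² = 756.8750
r_2 = -528.7813 / 756.8750 = -0.699

-0.699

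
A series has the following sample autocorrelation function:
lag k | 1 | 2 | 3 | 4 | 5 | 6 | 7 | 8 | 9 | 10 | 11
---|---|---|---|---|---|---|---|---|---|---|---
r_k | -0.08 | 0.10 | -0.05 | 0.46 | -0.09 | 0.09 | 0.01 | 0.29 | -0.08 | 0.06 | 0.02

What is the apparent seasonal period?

The largest autocorrelation is r_4 = 0.46, with a weaker echo at lag 8 (0.29); the remaining lags stay at or below 0.10.
The dominant spike at lag 4 indicates a seasonal period of 4.

4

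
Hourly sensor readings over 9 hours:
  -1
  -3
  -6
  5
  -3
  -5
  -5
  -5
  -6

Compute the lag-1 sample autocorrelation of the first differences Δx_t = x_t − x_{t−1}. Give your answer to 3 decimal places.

First differences Δx: -2, -3, 11, -8, -2, 0, 0, -1
Mean of differences = -0.6250
Numerator Σ(Δx_t−Δx̄)(Δx_{t+1}−Δx̄) = -100.6406
Denominator Σ(Δx_t−Δx̄)² = 199.8750
r_1(Δx) = -100.6406 / 199.8750 = -0.504

-0.504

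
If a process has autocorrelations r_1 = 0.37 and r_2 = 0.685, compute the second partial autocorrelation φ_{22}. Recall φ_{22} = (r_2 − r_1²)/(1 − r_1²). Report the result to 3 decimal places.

0.635

φ_{22} = (r_2 − r_1²) / (1 − r_1²)
r_1² = (0.37)² = 0.1369
Numerator = 0.685 − 0.1369 = 0.5481; denominator = 1 − 0.1369 = 0.8631
φ_{22} = 0.5481 / 0.8631 = 0.635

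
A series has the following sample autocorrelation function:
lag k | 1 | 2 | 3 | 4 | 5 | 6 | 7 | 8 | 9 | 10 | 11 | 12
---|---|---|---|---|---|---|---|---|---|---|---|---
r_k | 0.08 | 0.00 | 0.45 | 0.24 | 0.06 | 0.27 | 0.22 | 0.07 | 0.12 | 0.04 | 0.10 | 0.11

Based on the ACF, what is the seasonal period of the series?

The largest autocorrelation is r_3 = 0.45, with a weaker echo at lag 6 (0.27); the remaining lags stay at or below 0.24.
The dominant spike at lag 3 indicates a seasonal period of 3.

3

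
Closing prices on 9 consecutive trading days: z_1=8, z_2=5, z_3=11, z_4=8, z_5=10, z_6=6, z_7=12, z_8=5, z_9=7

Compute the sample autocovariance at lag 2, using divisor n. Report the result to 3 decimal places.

1.778

Mean z̄ = (8 + 5 + 11 + 8 + 10 + 6 + 12 + 5 + 7)/9 = 8.0000
Σ_{t=1}^{7}(z_t−z̄)(z_{t+2}−z̄) = 16.0000
γ_2 = 16.0000 / 9 = 1.778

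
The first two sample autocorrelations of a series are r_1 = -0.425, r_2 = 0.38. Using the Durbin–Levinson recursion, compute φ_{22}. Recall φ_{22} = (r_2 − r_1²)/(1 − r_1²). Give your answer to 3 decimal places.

φ_{22} = (r_2 − r_1²) / (1 − r_1²)
r_1² = (-0.425)² = 0.180625
Numerator = 0.38 − 0.1806 = 0.1994; denominator = 1 − 0.1806 = 0.8194
φ_{22} = 0.1994 / 0.8194 = 0.243

0.243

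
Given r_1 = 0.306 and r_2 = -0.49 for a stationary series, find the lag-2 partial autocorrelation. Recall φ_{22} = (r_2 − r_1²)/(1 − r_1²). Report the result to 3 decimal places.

φ_{22} = (r_2 − r_1²) / (1 − r_1²)
r_1² = (0.306)² = 0.093636
Numerator = -0.49 − 0.0936 = -0.5836; denominator = 1 − 0.0936 = 0.9064
φ_{22} = -0.5836 / 0.9064 = -0.644

-0.644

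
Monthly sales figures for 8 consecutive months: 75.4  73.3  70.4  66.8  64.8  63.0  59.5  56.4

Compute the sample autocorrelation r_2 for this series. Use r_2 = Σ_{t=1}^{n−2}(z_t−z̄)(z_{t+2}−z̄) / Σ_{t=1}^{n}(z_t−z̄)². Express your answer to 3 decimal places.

Mean z̄ = (75.4 + 73.3 + 70.4 + 66.8 + 64.8 + 63.0 + 59.5 + 56.4)/8 = 66.2000
Σ(z_t−z̄)(z_{t+2}−z̄) = (38.6400) + (4.2600) + (-5.8800) + (-1.9200) + (9.3800) + (31.3600) = 75.8400
Denominator Σ(z_t−z̄)² = 306.1800
r_2 = 75.8400 / 306.1800 = 0.248

0.248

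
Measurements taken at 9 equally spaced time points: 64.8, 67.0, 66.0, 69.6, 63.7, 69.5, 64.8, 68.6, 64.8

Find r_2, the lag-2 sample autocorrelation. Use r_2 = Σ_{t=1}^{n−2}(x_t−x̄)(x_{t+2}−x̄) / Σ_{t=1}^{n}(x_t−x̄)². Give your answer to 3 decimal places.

Mean x̄ = (64.8 + 67.0 + 66.0 + 69.6 + 63.7 + 69.5 + 64.8 + 68.6 + 64.8)/9 = 66.5333
Σ(x_t−x̄)(x_{t+2}−x̄) = (0.9244) + (1.4311) + (1.5111) + (9.0978) + (4.9111) + (6.1311) + (3.0044) = 27.0111
Denominator Σ(x_t−x̄)² = 40.0200
r_2 = 27.0111 / 40.0200 = 0.675

0.675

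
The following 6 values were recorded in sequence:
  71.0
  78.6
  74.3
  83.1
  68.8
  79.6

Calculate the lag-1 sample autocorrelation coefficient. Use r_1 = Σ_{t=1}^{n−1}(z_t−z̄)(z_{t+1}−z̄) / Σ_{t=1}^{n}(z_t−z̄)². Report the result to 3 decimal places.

-0.711

Mean z̄ = (71.0 + 78.6 + 74.3 + 83.1 + 68.8 + 79.6)/6 = 75.9000
Numerator Σ_{t=1}^{5}(z_t−z̄)(z_{t+1}−z̄) = -106.4600
Denominator Σ(z_t−z̄)² = 149.8000
r_1 = -106.4600 / 149.8000 = -0.711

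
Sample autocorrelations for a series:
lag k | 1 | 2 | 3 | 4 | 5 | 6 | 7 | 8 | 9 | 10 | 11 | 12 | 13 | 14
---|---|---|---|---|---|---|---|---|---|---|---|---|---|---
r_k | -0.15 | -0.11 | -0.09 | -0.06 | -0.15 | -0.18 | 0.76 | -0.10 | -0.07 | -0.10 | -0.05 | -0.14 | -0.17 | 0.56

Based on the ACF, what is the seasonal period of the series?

The largest autocorrelation is r_7 = 0.76, with a weaker echo at lag 14 (0.56); the remaining lags stay at or below -0.05.
The dominant spike at lag 7 indicates a seasonal period of 7.

7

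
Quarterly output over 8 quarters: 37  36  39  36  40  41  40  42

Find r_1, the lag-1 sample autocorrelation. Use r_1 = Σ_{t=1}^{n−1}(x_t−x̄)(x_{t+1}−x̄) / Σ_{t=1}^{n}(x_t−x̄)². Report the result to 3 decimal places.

0.264

Mean x̄ = (37 + 36 + 39 + 36 + 40 + 41 + 40 + 42)/8 = 38.8750
Σ(x_t−x̄)(x_{t+1}−x̄) = (5.3906) + (-0.3594) + (-0.3594) + (-3.2344) + (2.3906) + (2.3906) + (3.5156) = 9.7344
Denominator Σ(x_t−x̄)² = 36.8750
r_1 = 9.7344 / 36.8750 = 0.264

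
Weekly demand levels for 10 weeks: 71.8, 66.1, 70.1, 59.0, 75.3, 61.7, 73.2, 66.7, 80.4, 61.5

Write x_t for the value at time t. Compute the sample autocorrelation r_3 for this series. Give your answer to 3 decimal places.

-0.548

Mean x̄ = (71.8 + 66.1 + 70.1 + 59.0 + 75.3 + 61.7 + 73.2 + 66.7 + 80.4 + 61.5)/10 = 68.5800
Σ(x_t−x̄)(x_{t+3}−x̄) = (-30.8476) + (-16.6656) + (-10.4576) + (-44.2596) + (-12.6336) + (-81.3216) + (-32.7096) = -228.8952
Denominator Σ(x_t−x̄)² = 417.8160
r_3 = -228.8952 / 417.8160 = -0.548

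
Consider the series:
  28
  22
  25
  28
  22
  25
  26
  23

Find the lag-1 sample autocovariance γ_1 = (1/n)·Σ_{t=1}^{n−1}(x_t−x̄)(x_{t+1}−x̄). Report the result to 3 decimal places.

-2.533

Mean x̄ = (28 + 22 + 25 + 28 + 22 + 25 + 26 + 23)/8 = 24.8750
Σ_{t=1}^{7}(x_t−x̄)(x_{t+1}−x̄) = -20.2656
γ_1 = -20.2656 / 8 = -2.533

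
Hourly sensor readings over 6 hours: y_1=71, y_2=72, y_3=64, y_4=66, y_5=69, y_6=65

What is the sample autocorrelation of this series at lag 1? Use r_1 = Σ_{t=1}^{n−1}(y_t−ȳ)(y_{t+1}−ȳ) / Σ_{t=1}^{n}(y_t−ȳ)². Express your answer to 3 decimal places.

-0.022

Mean ȳ = (71 + 72 + 64 + 66 + 69 + 65)/6 = 67.8333
Deviations from mean: 3.1667, 4.1667, -3.8333, -1.8333, 1.1667, -2.8333
Numerator Σ_{t=1}^{5}(y_t−ȳ)(y_{t+1}−ȳ) = -1.1944
Denominator Σ(y_t−ȳ)² = 54.8333
r_1 = -1.1944 / 54.8333 = -0.022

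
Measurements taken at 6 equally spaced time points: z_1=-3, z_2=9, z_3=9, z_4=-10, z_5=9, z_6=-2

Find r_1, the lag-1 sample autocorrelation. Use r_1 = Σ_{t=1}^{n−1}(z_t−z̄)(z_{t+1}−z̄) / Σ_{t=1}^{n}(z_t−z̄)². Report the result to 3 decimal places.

-0.548

Mean z̄ = (-3 + 9 + 9 − 10 + 9 − 2)/6 = 2.0000
Deviations from mean: -5.0000, 7.0000, 7.0000, -12.0000, 7.0000, -4.0000
Numerator Σ_{t=1}^{5}(z_t−z̄)(z_{t+1}−z̄) = -182.0000
Denominator Σ(z_t−z̄)² = 332.0000
r_1 = -182.0000 / 332.0000 = -0.548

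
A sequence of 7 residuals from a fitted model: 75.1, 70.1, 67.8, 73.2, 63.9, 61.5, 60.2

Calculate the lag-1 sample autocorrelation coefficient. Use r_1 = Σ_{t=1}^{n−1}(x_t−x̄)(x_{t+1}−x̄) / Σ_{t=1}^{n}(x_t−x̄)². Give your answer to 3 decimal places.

0.336

Mean x̄ = (75.1 + 70.1 + 67.8 + 73.2 + 63.9 + 61.5 + 60.2)/7 = 67.4000
Σ(x_t−x̄)(x_{t+1}−x̄) = (20.7900) + (1.0800) + (2.3200) + (-20.3000) + (20.6500) + (42.4800) = 67.0200
Denominator Σ(x_t−x̄)² = 199.2800
r_1 = 67.0200 / 199.2800 = 0.336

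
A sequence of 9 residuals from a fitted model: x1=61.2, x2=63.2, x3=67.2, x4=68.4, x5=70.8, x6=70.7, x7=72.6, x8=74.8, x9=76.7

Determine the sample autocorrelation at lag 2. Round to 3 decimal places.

Mean x̄ = (61.2 + 63.2 + 67.2 + 68.4 + 70.8 + 70.7 + 72.6 + 74.8 + 76.7)/9 = 69.5111
Numerator Σ_{t=1}^{7}(x_t−x̄)(x_{t+2}−x̄) = 54.3953
Denominator Σ(x_t−x̄)² = 207.7489
r_2 = 54.3953 / 207.7489 = 0.262

0.262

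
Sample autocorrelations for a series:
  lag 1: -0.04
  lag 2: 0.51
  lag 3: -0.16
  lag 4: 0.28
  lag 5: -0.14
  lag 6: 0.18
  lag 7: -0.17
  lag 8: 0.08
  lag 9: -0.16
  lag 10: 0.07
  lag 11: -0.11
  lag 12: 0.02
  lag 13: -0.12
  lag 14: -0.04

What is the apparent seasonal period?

The largest autocorrelation is r_2 = 0.51, with weaker echoes at lags 4 (0.28) and 6 (0.18); the remaining lags stay at or below 0.08.
The dominant spike at lag 2 indicates a seasonal period of 2.

2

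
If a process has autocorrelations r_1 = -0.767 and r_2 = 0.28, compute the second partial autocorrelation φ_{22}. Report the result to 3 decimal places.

φ_{22} = (r_2 − r_1²) / (1 − r_1²)
r_1² = (-0.767)² = 0.588289
Numerator = 0.28 − 0.5883 = -0.3083; denominator = 1 − 0.5883 = 0.4117
φ_{22} = -0.3083 / 0.4117 = -0.749

-0.749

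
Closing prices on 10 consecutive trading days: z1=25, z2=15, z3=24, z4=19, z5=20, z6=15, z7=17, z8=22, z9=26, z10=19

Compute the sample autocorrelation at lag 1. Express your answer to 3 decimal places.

Mean z̄ = (25 + 15 + 24 + 19 + 20 + 15 + 17 + 22 + 26 + 19)/10 = 20.2000
Numerator Σ_{t=1}^{9}(z_t−z̄)(z_{t+1}−z̄) = -33.6400
Denominator Σ(z_t−z̄)² = 141.6000
r_1 = -33.6400 / 141.6000 = -0.238

-0.238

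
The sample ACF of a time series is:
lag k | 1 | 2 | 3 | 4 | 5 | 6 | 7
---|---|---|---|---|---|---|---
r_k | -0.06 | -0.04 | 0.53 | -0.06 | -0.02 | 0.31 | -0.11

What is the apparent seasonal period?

The largest autocorrelation is r_3 = 0.53, with a weaker echo at lag 6 (0.31); the remaining lags stay at or below -0.02.
The dominant spike at lag 3 indicates a seasonal period of 3.

3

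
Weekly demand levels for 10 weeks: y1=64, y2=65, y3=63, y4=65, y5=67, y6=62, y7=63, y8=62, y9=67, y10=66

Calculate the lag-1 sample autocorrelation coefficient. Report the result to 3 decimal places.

Mean ȳ = (64 + 65 + 63 + 65 + 67 + 62 + 63 + 62 + 67 + 66)/10 = 64.4000
Numerator Σ_{t=1}^{9}(y_t−ȳ)(y_{t+1}−ȳ) = -1.9600
Denominator Σ(y_t−ȳ)² = 32.4000
r_1 = -1.9600 / 32.4000 = -0.060

-0.060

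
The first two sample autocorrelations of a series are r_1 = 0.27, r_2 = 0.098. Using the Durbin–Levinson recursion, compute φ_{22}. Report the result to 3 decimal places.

0.027

φ_{22} = (r_2 − r_1²) / (1 − r_1²)
r_1² = (0.27)² = 0.0729
Numerator = 0.098 − 0.0729 = 0.0251; denominator = 1 − 0.0729 = 0.9271
φ_{22} = 0.0251 / 0.9271 = 0.027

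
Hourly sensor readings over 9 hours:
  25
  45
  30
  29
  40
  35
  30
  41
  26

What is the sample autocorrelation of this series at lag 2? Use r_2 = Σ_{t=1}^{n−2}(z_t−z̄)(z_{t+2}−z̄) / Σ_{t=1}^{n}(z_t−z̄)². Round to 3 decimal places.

-0.091

Mean z̄ = (25 + 45 + 30 + 29 + 40 + 35 + 30 + 41 + 26)/9 = 33.4444
Σ(z_t−z̄)(z_{t+2}−z̄) = (29.0864) + (-51.3580) + (-22.5802) + (-6.9136) + (-22.5802) + (11.7531) + (25.6420) = -36.9506
Denominator Σ(z_t−z̄)² = 406.2222
r_2 = -36.9506 / 406.2222 = -0.091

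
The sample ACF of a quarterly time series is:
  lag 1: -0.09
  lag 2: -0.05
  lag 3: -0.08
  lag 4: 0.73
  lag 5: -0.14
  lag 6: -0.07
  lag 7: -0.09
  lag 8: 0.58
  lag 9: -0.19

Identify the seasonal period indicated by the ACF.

The largest autocorrelation is r_4 = 0.73, with a weaker echo at lag 8 (0.58); the remaining lags stay at or below -0.05.
The dominant spike at lag 4 indicates a seasonal period of 4.

4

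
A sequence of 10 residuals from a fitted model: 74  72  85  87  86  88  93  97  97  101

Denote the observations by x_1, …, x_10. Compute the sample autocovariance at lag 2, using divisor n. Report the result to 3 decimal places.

21.600

Mean x̄ = (74 + 72 + 85 + 87 + 86 + 88 + 93 + 97 + 97 + 101)/10 = 88.0000
Σ_{t=1}^{8}(x_t−x̄)(x_{t+2}−x̄) = 216.0000
γ_2 = 216.0000 / 10 = 21.600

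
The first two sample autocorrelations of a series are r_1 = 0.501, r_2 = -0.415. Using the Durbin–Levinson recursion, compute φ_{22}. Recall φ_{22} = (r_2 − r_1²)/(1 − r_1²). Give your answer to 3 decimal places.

φ_{22} = (r_2 − r_1²) / (1 − r_1²)
r_1² = (0.501)² = 0.251001
Numerator = -0.415 − 0.2510 = -0.6660; denominator = 1 − 0.2510 = 0.7490
φ_{22} = -0.6660 / 0.7490 = -0.889

-0.889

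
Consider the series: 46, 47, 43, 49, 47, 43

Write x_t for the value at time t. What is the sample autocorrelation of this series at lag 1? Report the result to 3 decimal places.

-0.406

Mean x̄ = (46 + 47 + 43 + 49 + 47 + 43)/6 = 45.8333
Deviations from mean: 0.1667, 1.1667, -2.8333, 3.1667, 1.1667, -2.8333
Σ(x_t−x̄)(x_{t+1}−x̄) = (0.1944) + (-3.3056) + (-8.9722) + (3.6944) + (-3.3056) = -11.6944
Denominator Σ(x_t−x̄)² = 28.8333
r_1 = -11.6944 / 28.8333 = -0.406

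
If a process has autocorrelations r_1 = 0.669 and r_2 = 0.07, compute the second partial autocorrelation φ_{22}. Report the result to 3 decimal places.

φ_{22} = (r_2 − r_1²) / (1 − r_1²)
r_1² = (0.669)² = 0.447561
Numerator = 0.07 − 0.4476 = -0.3776; denominator = 1 − 0.4476 = 0.5524
φ_{22} = -0.3776 / 0.5524 = -0.683

-0.683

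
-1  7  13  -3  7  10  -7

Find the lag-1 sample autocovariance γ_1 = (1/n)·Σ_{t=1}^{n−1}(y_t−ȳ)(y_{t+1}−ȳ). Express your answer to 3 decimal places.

-16.583

Mean ȳ = (-1 + 7 + 13 − 3 + 7 + 10 − 7)/7 = 3.7143
Deviations: -4.7143, 3.2857, 9.2857, -6.7143, 3.2857, 6.2857, -10.7143
Σ_{t=1}^{6}(y_t−ȳ)(y_{t+1}−ȳ) = -116.0816
γ_1 = -116.0816 / 7 = -16.583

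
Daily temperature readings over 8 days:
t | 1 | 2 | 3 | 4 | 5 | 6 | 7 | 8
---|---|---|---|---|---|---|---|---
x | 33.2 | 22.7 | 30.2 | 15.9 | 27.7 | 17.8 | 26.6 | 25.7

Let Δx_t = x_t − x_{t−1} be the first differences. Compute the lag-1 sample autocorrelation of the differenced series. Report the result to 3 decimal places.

First differences Δx: -10.5, 7.5, -14.3, 11.8, -9.9, 8.8, -0.9
Mean of differences = -1.0714
Numerator Σ(Δx_t−Δx̄)(Δx_{t+1}−Δx̄) = -563.5694
Denominator Σ(Δx_t−Δx̄)² = 678.4543
r_1(Δx) = -563.5694 / 678.4543 = -0.831

-0.831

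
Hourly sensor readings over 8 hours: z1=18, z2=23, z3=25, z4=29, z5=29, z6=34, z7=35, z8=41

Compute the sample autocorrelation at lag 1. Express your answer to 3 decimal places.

Mean z̄ = (18 + 23 + 25 + 29 + 29 + 34 + 35 + 41)/8 = 29.2500
Numerator Σ_{t=1}^{7}(z_t−z̄)(z_{t+1}−z̄) = 191.6875
Denominator Σ(z_t−z̄)² = 377.5000
r_1 = 191.6875 / 377.5000 = 0.508

0.508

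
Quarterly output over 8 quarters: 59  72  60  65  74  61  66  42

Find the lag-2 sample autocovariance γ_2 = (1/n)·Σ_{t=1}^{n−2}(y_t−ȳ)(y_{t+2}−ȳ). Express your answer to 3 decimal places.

9.027

Mean ȳ = (59 + 72 + 60 + 65 + 74 + 61 + 66 + 42)/8 = 62.3750
Deviations: -3.3750, 9.6250, -2.3750, 2.6250, 11.6250, -1.3750, 3.6250, -20.3750
Σ_{t=1}^{6}(y_t−ȳ)(y_{t+2}−ȳ) = 72.2188
γ_2 = 72.2188 / 8 = 9.027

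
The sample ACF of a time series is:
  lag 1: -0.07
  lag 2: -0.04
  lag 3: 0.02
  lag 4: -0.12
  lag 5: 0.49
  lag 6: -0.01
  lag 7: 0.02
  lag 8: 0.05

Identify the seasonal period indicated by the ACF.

5

The largest autocorrelation is r_5 = 0.49; the remaining lags stay at or below 0.05.
The dominant spike at lag 5 indicates a seasonal period of 5.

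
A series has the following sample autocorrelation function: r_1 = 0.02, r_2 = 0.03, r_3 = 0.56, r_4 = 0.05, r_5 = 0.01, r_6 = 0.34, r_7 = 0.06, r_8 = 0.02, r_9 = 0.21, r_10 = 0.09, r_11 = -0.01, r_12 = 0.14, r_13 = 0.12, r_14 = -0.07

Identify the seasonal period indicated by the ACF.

3

The largest autocorrelation is r_3 = 0.56, with weaker echoes at lags 6 (0.34) and 9 (0.21); the remaining lags stay at or below 0.14.
The dominant spike at lag 3 indicates a seasonal period of 3.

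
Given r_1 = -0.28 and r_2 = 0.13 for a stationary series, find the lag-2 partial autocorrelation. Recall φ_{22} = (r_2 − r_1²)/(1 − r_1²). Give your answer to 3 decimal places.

φ_{22} = (r_2 − r_1²) / (1 − r_1²)
r_1² = (-0.28)² = 0.0784
Numerator = 0.13 − 0.0784 = 0.0516; denominator = 1 − 0.0784 = 0.9216
φ_{22} = 0.0516 / 0.9216 = 0.056

0.056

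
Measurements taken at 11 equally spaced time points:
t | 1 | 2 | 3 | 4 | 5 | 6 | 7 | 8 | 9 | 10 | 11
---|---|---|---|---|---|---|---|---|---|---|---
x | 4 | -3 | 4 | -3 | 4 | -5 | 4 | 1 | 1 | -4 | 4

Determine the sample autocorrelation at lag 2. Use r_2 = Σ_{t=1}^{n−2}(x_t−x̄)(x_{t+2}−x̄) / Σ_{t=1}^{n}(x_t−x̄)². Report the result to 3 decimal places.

0.486

Mean x̄ = (4 − 3 + 4 − 3 + 4 − 5 + 4 + 1 + 1 − 4 + 4)/11 = 0.6364
Numerator Σ_{t=1}^{9}(x_t−x̄)(x_{t+2}−x̄) = 66.3719
Denominator Σ(x_t−x̄)² = 136.5455
r_2 = 66.3719 / 136.5455 = 0.486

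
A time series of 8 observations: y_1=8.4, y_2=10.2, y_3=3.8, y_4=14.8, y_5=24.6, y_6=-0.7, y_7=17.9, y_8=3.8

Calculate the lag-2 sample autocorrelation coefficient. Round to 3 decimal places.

0.101

Mean ȳ = (8.4 + 10.2 + 3.8 + 14.8 + 24.6 − 0.7 + 17.9 + 3.8)/8 = 10.3500
Deviations from mean: -1.9500, -0.1500, -6.5500, 4.4500, 14.2500, -11.0500, 7.5500, -6.5500
Σ(y_t−ȳ)(y_{t+2}−ȳ) = (12.7725) + (-0.6675) + (-93.3375) + (-49.1725) + (107.5875) + (72.3775) = 49.5600
Denominator Σ(y_t−ȳ)² = 491.6000
r_2 = 49.5600 / 491.6000 = 0.101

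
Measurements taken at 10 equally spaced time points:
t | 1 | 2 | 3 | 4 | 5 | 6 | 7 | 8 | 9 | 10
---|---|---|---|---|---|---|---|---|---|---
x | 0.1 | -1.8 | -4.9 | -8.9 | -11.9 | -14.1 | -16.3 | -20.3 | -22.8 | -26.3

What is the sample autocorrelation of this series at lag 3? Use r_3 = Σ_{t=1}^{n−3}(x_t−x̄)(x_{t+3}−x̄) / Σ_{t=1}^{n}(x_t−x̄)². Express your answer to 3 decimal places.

Mean x̄ = (0.1 − 1.8 − 4.9 − 8.9 − 11.9 − 14.1 − 16.3 − 20.3 − 22.8 − 26.3)/10 = -12.7200
Σ(x_t−x̄)(x_{t+3}−x̄) = (48.9724) + (8.9544) + (-10.7916) + (-13.6756) + (-6.2156) + (13.9104) + (48.6164) = 89.7708
Denominator Σ(x_t−x̄)² = 718.2160
r_3 = 89.7708 / 718.2160 = 0.125

0.125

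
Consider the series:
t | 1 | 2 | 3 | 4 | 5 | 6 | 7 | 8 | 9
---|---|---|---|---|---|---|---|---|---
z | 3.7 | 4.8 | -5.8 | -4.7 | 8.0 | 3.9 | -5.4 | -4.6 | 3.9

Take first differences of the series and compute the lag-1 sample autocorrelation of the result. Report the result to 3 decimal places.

-0.052

First differences Δz: 1.1, -10.6, 1.1, 12.7, -4.1, -9.3, 0.8, 8.5
Mean of differences = 0.0250
Numerator Σ(Δz_t−Δz̄)(Δz_{t+1}−Δz̄) = -23.6956
Denominator Σ(Δz_t−Δz̄)² = 452.2550
r_1(Δz) = -23.6956 / 452.2550 = -0.052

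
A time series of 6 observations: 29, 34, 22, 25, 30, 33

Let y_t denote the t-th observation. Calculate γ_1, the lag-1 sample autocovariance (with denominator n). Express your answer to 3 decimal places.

Mean ȳ = (29 + 34 + 22 + 25 + 30 + 33)/6 = 28.8333
Deviations: 0.1667, 5.1667, -6.8333, -3.8333, 1.1667, 4.1667
Σ_{t=1}^{5}(y_t−ȳ)(y_{t+1}−ȳ) = -7.8611
γ_1 = -7.8611 / 6 = -1.310

-1.310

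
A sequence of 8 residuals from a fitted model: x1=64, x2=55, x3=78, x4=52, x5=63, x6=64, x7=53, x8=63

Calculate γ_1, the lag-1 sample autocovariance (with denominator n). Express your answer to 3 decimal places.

-40.594

Mean x̄ = (64 + 55 + 78 + 52 + 63 + 64 + 53 + 63)/8 = 61.5000
Deviations: 2.5000, -6.5000, 16.5000, -9.5000, 1.5000, 2.5000, -8.5000, 1.5000
Σ_{t=1}^{7}(x_t−x̄)(x_{t+1}−x̄) = -324.7500
γ_1 = -324.7500 / 8 = -40.594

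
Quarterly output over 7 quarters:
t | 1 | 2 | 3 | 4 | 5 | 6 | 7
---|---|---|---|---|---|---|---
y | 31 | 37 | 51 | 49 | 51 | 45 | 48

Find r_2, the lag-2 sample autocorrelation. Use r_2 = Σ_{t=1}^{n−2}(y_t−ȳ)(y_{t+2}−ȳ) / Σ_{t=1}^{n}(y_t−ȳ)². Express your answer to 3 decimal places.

-0.156

Mean ȳ = (31 + 37 + 51 + 49 + 51 + 45 + 48)/7 = 44.5714
Numerator Σ_{t=1}^{5}(y_t−ȳ)(y_{t+2}−ȳ) = -55.5102
Denominator Σ(y_t−ȳ)² = 355.7143
r_2 = -55.5102 / 355.7143 = -0.156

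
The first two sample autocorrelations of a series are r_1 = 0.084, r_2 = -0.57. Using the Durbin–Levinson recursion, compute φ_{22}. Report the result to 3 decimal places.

φ_{22} = (r_2 − r_1²) / (1 − r_1²)
r_1² = (0.084)² = 0.007056
Numerator = -0.57 − 0.0071 = -0.5771; denominator = 1 − 0.0071 = 0.9929
φ_{22} = -0.5771 / 0.9929 = -0.581

-0.581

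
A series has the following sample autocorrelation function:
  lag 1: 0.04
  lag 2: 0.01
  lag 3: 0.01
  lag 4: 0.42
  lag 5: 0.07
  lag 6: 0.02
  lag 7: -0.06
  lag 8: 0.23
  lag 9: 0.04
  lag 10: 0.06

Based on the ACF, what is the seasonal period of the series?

The largest autocorrelation is r_4 = 0.42, with a weaker echo at lag 8 (0.23); the remaining lags stay at or below 0.07.
The dominant spike at lag 4 indicates a seasonal period of 4.

4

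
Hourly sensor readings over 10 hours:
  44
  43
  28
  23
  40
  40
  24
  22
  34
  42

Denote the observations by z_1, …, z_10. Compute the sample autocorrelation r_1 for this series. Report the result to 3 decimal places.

Mean z̄ = (44 + 43 + 28 + 23 + 40 + 40 + 24 + 22 + 34 + 42)/10 = 34.0000
Numerator Σ_{t=1}^{9}(z_t−z̄)(z_{t+1}−z̄) = 132.0000
Denominator Σ(z_t−z̄)² = 718.0000
r_1 = 132.0000 / 718.0000 = 0.184

0.184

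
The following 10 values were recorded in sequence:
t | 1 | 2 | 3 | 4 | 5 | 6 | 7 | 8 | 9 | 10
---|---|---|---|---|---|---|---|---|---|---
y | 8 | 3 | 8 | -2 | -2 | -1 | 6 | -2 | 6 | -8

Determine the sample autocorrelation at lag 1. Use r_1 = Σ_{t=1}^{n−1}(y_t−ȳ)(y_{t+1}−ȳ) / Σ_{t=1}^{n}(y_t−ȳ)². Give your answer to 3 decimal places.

-0.262

Mean ȳ = (8 + 3 + 8 − 2 − 2 − 1 + 6 − 2 + 6 − 8)/10 = 1.6000
Numerator Σ_{t=1}^{9}(y_t−ȳ)(y_{t+1}−ȳ) = -68.1600
Denominator Σ(y_t−ȳ)² = 260.4000
r_1 = -68.1600 / 260.4000 = -0.262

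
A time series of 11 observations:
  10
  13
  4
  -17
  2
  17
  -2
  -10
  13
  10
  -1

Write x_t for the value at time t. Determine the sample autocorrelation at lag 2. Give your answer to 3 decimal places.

Mean x̄ = (10 + 13 + 4 − 17 + 2 + 17 − 2 − 10 + 13 + 10 − 1)/11 = 3.5455
Numerator Σ_{t=1}^{9}(x_t−x̄)(x_{t+2}−x̄) = -824.9587
Denominator Σ(x_t−x̄)² = 1102.7273
r_2 = -824.9587 / 1102.7273 = -0.748

-0.748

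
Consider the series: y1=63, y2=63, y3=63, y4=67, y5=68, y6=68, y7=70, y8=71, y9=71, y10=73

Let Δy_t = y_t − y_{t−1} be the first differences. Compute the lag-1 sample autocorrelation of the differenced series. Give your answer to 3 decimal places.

-0.277

First differences Δy: 0, 0, 4, 1, 0, 2, 1, 0, 2
Mean of differences = 1.1111
Numerator Σ(Δy_t−Δȳ)(Δy_{t+1}−Δȳ) = -4.1235
Denominator Σ(Δy_t−Δȳ)² = 14.8889
r_1(Δy) = -4.1235 / 14.8889 = -0.277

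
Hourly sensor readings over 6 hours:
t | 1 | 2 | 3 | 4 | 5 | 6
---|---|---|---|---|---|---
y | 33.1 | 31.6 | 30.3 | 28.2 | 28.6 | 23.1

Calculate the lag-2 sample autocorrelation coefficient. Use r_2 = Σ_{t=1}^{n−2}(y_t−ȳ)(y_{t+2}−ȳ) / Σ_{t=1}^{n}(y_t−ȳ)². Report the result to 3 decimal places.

0.121

Mean ȳ = (33.1 + 31.6 + 30.3 + 28.2 + 28.6 + 23.1)/6 = 29.1500
Deviations from mean: 3.9500, 2.4500, 1.1500, -0.9500, -0.5500, -6.0500
Numerator Σ_{t=1}^{4}(y_t−ȳ)(y_{t+2}−ȳ) = 7.3300
Denominator Σ(y_t−ȳ)² = 60.7350
r_2 = 7.3300 / 60.7350 = 0.121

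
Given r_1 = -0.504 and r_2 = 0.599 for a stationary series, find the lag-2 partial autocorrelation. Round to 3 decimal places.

φ_{22} = (r_2 − r_1²) / (1 − r_1²)
r_1² = (-0.504)² = 0.254016
Numerator = 0.599 − 0.2540 = 0.3450; denominator = 1 − 0.2540 = 0.7460
φ_{22} = 0.3450 / 0.7460 = 0.462

0.462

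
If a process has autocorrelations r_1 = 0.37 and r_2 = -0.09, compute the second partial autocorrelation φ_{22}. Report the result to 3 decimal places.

φ_{22} = (r_2 − r_1²) / (1 − r_1²)
r_1² = (0.37)² = 0.1369
Numerator = -0.09 − 0.1369 = -0.2269; denominator = 1 − 0.1369 = 0.8631
φ_{22} = -0.2269 / 0.8631 = -0.263

-0.263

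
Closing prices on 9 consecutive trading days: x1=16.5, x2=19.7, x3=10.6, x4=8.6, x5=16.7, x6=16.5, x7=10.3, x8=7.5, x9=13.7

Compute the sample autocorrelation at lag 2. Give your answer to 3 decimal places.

Mean x̄ = (16.5 + 19.7 + 10.6 + 8.6 + 16.7 + 16.5 + 10.3 + 7.5 + 13.7)/9 = 13.3444
Numerator Σ_{t=1}^{7}(x_t−x̄)(x_{t+2}−x̄) = -92.7351
Denominator Σ(x_t−x̄)² = 145.1622
r_2 = -92.7351 / 145.1622 = -0.639

-0.639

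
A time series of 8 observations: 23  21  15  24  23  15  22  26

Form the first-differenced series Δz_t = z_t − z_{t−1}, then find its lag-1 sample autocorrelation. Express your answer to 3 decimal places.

First differences Δz: -2, -6, 9, -1, -8, 7, 4
Mean of differences = 0.4286
Numerator Σ(Δz_t−Δz̄)(Δz_{t+1}−Δz̄) = -71.6122
Denominator Σ(Δz_t−Δz̄)² = 249.7143
r_1(Δz) = -71.6122 / 249.7143 = -0.287

-0.287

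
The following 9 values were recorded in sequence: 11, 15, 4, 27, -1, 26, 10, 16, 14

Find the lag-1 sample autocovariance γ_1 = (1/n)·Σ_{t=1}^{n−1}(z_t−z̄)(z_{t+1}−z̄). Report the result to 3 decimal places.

Mean z̄ = (11 + 15 + 4 + 27 − 1 + 26 + 10 + 16 + 14)/9 = 13.5556
Σ_{t=1}^{8}(z_t−z̄)(z_{t+1}−z̄) = -574.6420
γ_1 = -574.6420 / 9 = -63.849

-63.849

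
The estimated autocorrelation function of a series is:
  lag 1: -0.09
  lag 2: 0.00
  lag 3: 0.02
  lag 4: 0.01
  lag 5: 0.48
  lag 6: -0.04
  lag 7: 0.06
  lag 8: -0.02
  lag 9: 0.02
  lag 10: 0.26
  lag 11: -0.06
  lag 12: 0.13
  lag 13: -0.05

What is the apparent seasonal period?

5

The largest autocorrelation is r_5 = 0.48, with a weaker echo at lag 10 (0.26); the remaining lags stay at or below 0.13.
The dominant spike at lag 5 indicates a seasonal period of 5.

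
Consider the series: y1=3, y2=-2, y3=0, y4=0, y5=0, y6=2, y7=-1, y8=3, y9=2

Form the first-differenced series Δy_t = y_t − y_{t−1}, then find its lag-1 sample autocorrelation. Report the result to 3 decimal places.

-0.533

First differences Δy: -5, 2, 0, 0, 2, -3, 4, -1
Mean of differences = -0.1250
Numerator Σ(Δy_t−Δȳ)(Δy_{t+1}−Δȳ) = -31.3906
Denominator Σ(Δy_t−Δȳ)² = 58.8750
r_1(Δy) = -31.3906 / 58.8750 = -0.533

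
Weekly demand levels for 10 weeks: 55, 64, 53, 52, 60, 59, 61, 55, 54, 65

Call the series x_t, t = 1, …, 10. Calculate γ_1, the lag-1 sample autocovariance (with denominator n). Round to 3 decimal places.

Mean x̄ = (55 + 64 + 53 + 52 + 60 + 59 + 61 + 55 + 54 + 65)/10 = 57.8000
Σ_{t=1}^{9}(x_t−x̄)(x_{t+1}−x̄) = -51.2400
γ_1 = -51.2400 / 10 = -5.124

-5.124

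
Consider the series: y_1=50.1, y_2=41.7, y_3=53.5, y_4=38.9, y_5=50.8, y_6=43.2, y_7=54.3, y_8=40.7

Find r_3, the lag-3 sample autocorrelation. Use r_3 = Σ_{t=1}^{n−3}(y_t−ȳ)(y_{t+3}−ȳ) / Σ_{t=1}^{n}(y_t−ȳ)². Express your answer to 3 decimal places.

Mean ȳ = (50.1 + 41.7 + 53.5 + 38.9 + 50.8 + 43.2 + 54.3 + 40.7)/8 = 46.6500
Deviations from mean: 3.4500, -4.9500, 6.8500, -7.7500, 4.1500, -3.4500, 7.6500, -5.9500
Σ(y_t−ȳ)(y_{t+3}−ȳ) = (-26.7375) + (-20.5425) + (-23.6325) + (-59.2875) + (-24.6925) = -154.8925
Denominator Σ(y_t−ȳ)² = 266.4400
r_3 = -154.8925 / 266.4400 = -0.581

-0.581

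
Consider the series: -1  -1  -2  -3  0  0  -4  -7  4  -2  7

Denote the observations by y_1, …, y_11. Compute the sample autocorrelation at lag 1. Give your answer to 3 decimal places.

-0.183

Mean ȳ = (-1 − 1 − 2 − 3 + 0 + 0 − 4 − 7 + 4 − 2 + 7)/11 = -0.8182
Numerator Σ_{t=1}^{10}(y_t−ȳ)(y_{t+1}−ȳ) = -25.9421
Denominator Σ(y_t−ȳ)² = 141.6364
r_1 = -25.9421 / 141.6364 = -0.183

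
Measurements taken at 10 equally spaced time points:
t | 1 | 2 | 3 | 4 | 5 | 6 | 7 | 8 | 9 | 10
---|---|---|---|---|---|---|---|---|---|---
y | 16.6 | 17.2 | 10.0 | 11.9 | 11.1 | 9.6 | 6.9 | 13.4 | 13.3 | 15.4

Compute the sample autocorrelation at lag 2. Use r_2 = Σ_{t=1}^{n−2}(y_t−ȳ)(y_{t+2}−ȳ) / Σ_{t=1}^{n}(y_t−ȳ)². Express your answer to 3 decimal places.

-0.041

Mean ȳ = (16.6 + 17.2 + 10.0 + 11.9 + 11.1 + 9.6 + 6.9 + 13.4 + 13.3 + 15.4)/10 = 12.5400
Numerator Σ_{t=1}^{8}(y_t−ȳ)(y_{t+2}−ȳ) = -3.9892
Denominator Σ(y_t−ȳ)² = 97.0840
r_2 = -3.9892 / 97.0840 = -0.041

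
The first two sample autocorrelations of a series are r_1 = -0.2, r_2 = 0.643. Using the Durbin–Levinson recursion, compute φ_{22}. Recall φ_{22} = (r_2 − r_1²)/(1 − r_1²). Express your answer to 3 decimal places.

φ_{22} = (r_2 − r_1²) / (1 − r_1²)
r_1² = (-0.2)² = 0.04
Numerator = 0.643 − 0.0400 = 0.6030; denominator = 1 − 0.0400 = 0.9600
φ_{22} = 0.6030 / 0.9600 = 0.628

0.628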